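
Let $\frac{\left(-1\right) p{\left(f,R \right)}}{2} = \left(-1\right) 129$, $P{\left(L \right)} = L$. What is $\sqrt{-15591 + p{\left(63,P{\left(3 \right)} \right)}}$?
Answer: $i \sqrt{15333} \approx 123.83 i$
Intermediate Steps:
$p{\left(f,R \right)} = 258$ ($p{\left(f,R \right)} = - 2 \left(\left(-1\right) 129\right) = \left(-2\right) \left(-129\right) = 258$)
$\sqrt{-15591 + p{\left(63,P{\left(3 \right)} \right)}} = \sqrt{-15591 + 258} = \sqrt{-15333} = i \sqrt{15333}$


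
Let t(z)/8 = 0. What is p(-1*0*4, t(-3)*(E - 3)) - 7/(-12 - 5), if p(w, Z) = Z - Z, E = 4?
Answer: 7/17 ≈ 0.41176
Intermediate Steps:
t(z) = 0 (t(z) = 8*0 = 0)
p(w, Z) = 0
p(-1*0*4, t(-3)*(E - 3)) - 7/(-12 - 5) = 0 - 7/(-12 - 5) = 0 - 7/(-17) = 0 - 1/17*(-7) = 0 + 7/17 = 7/17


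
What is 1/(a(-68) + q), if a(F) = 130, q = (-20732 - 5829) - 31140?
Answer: -1/57571 ≈ -1.7370e-5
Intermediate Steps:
q = -57701 (q = -26561 - 31140 = -57701)
1/(a(-68) + q) = 1/(130 - 57701) = 1/(-57571) = -1/57571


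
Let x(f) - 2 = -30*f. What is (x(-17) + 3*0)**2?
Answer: 262144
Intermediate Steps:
x(f) = 2 - 30*f
(x(-17) + 3*0)**2 = ((2 - 30*(-17)) + 3*0)**2 = ((2 + 510) + 0)**2 = (512 + 0)**2 = 512**2 = 262144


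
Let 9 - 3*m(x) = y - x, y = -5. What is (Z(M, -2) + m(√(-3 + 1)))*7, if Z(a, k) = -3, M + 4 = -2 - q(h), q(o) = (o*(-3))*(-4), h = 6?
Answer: 35/3 + 7*I*√2/3 ≈ 11.667 + 3.2998*I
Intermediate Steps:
q(o) = 12*o (q(o) = -3*o*(-4) = 12*o)
M = -78 (M = -4 + (-2 - 12*6) = -4 + (-2 - 1*72) = -4 + (-2 - 72) = -4 - 74 = -78)
m(x) = 14/3 + x/3 (m(x) = 3 - (-5 - x)/3 = 3 + (5/3 + x/3) = 14/3 + x/3)
(Z(M, -2) + m(√(-3 + 1)))*7 = (-3 + (14/3 + √(-3 + 1)/3))*7 = (-3 + (14/3 + √(-2)/3))*7 = (-3 + (14/3 + (I*√2)/3))*7 = (-3 + (14/3 + I*√2/3))*7 = (5/3 + I*√2/3)*7 = 35/3 + 7*I*√2/3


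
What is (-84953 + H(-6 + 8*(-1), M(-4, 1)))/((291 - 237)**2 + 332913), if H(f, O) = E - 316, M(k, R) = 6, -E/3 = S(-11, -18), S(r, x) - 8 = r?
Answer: -28420/111943 ≈ -0.25388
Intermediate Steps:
S(r, x) = 8 + r
E = 9 (E = -3*(8 - 11) = -3*(-3) = 9)
H(f, O) = -307 (H(f, O) = 9 - 316 = -307)
(-84953 + H(-6 + 8*(-1), M(-4, 1)))/((291 - 237)**2 + 332913) = (-84953 - 307)/((291 - 237)**2 + 332913) = -85260/(54**2 + 332913) = -85260/(2916 + 332913) = -85260/335829 = -85260*1/335829 = -28420/111943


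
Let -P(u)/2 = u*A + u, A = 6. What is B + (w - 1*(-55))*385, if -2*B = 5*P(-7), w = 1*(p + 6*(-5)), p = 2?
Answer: 10150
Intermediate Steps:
w = -28 (w = 1*(2 + 6*(-5)) = 1*(2 - 30) = 1*(-28) = -28)
P(u) = -14*u (P(u) = -2*(u*6 + u) = -2*(6*u + u) = -14*u)
B = -245 (B = -5*(-14*(-7))/2 = -5*98/2 = -½*490 = -245)
B + (w - 1*(-55))*385 = -245 + (-28 - 1*(-55))*385 = -245 + (-28 + 55)*385 = -245 + 27*385 = -245 + 10395 = 10150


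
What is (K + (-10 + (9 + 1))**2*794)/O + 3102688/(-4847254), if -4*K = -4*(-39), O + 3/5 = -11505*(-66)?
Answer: -1963459383611/3067218726223 ≈ -0.64014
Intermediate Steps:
O = 3796647/5 (O = -3/5 - 11505*(-66) = -3/5 + 759330 = 3796647/5 ≈ 7.5933e+5)
K = -39 (K = -(-1)*(-39) = -1/4*156 = -39)
(K + (-10 + (9 + 1))**2*794)/O + 3102688/(-4847254) = (-39 + (-10 + (9 + 1))**2*794)/(3796647/5) + 3102688/(-4847254) = (-39 + (-10 + 10)**2*794)*(5/3796647) + 3102688*(-1/4847254) = (-39 + 0**2*794)*(5/3796647) - 1551344/2423627 = (-39 + 0*794)*(5/3796647) - 1551344/2423627 = (-39 + 0)*(5/3796647) - 1551344/2423627 = -39*5/3796647 - 1551344/2423627 = -65/1265549 - 1551344/2423627 = -1963459383611/3067218726223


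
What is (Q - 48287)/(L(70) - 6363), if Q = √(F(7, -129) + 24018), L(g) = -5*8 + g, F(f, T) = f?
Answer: 16044/2111 ≈ 7.6002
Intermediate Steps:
L(g) = -40 + g
Q = 155 (Q = √(7 + 24018) = √24025 = 155)
(Q - 48287)/(L(70) - 6363) = (155 - 48287)/((-40 + 70) - 6363) = -48132/(30 - 6363) = -48132/(-6333) = -48132*(-1/6333) = 16044/2111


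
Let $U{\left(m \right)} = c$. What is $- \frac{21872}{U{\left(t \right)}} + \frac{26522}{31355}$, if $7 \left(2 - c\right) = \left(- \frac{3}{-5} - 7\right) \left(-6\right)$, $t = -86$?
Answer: $\frac{12003057642}{1912655} \approx 6275.6$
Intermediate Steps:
$c = - \frac{122}{35}$ ($c = 2 - \frac{\left(- \frac{3}{-5} - 7\right) \left(-6\right)}{7} = 2 - \frac{\left(\left(-3\right) \left(- \frac{1}{5}\right) - 7\right) \left(-6\right)}{7} = 2 - \frac{\left(\frac{3}{5} - 7\right) \left(-6\right)}{7} = 2 - \frac{\left(- \frac{32}{5}\right) \left(-6\right)}{7} = 2 - \frac{192}{35} = - \frac{122}{35} \approx -3.4857$)
$U{\left(m \right)} = - \frac{122}{35}$
$- \frac{21872}{U{\left(t \right)}} + \frac{26522}{31355} = - \frac{21872}{- \frac{122}{35}} + \frac{26522}{31355} = \left(-21872\right) \left(- \frac{35}{122}\right) + 26522 \cdot \frac{1}{31355} = \frac{382760}{61} + \frac{26522}{31355} = \frac{12003057642}{1912655}$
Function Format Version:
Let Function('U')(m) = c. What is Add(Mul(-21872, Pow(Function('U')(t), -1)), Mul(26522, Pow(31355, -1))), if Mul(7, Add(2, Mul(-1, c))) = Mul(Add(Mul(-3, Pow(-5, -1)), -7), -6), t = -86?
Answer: Rational(12003057642, 1912655) ≈ 6275.6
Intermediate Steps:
c = Rational(-122, 35) (c = Add(2, Mul(Rational(-1, 7), Mul(Add(Mul(-3, Pow(-5, -1)), -7), -6))) = Add(2, Mul(Rational(-1, 7), Mul(Add(Mul(-3, Rational(-1, 5)), -7), -6))) = Add(2, Mul(Rational(-1, 7), Mul(Add(Rational(3, 5), -7), -6))) = Add(2, Mul(Rational(-1, 7), Mul(Rational(-32, 5), -6))) = Add(2, Mul(Rational(-1, 7), Rational(192, 5))) = Add(2, Rational(-192, 35)) = Rational(-122, 35) ≈ -3.4857)
Function('U')(m) = Rational(-122, 35)
Add(Mul(-21872, Pow(Function('U')(t), -1)), Mul(26522, Pow(31355, -1))) = Add(Mul(-21872, Pow(Rational(-122, 35), -1)), Mul(26522, Pow(31355, -1))) = Add(Mul(-21872, Rational(-35, 122)), Mul(26522, Rational(1, 31355))) = Add(Rational(382760, 61), Rational(26522, 31355)) = Rational(12003057642, 1912655)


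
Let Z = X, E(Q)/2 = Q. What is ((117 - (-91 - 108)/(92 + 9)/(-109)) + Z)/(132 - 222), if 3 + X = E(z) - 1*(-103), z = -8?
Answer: -221261/99081 ≈ -2.2331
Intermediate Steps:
E(Q) = 2*Q
X = 84 (X = -3 + (2*(-8) - 1*(-103)) = -3 + (-16 + 103) = -3 + 87 = 84)
Z = 84
((117 - (-91 - 108)/(92 + 9)/(-109)) + Z)/(132 - 222) = ((117 - (-91 - 108)/(92 + 9)/(-109)) + 84)/(132 - 222) = ((117 - (-199/101)*(-1)/109) + 84)/(-90) = ((117 - (-199*1/101)*(-1)/109) + 84)*(-1/90) = ((117 - (-199)*(-1)/(101*109)) + 84)*(-1/90) = ((117 - 1*199/11009) + 84)*(-1/90) = ((117 - 199/11009) + 84)*(-1/90) = (1287854/11009 + 84)*(-1/90) = (2212610/11009)*(-1/90) = -221261/99081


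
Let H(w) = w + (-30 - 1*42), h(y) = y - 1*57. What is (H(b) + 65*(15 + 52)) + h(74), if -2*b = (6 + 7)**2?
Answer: 8431/2 ≈ 4215.5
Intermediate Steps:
h(y) = -57 + y (h(y) = y - 57 = -57 + y)
b = -169/2 (b = -(6 + 7)**2/2 = -1/2*13**2 = -1/2*169 = -169/2 ≈ -84.500)
H(w) = -72 + w (H(w) = w + (-30 - 42) = w - 72 = -72 + w)
(H(b) + 65*(15 + 52)) + h(74) = ((-72 - 169/2) + 65*(15 + 52)) + (-57 + 74) = (-313/2 + 65*67) + 17 = (-313/2 + 4355) + 17 = 8397/2 + 17 = 8431/2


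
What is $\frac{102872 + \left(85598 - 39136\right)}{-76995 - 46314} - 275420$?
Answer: $- \frac{11320638038}{41103} \approx -2.7542 \cdot 10^{5}$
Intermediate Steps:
$\frac{102872 + \left(85598 - 39136\right)}{-76995 - 46314} - 275420 = \frac{102872 + \left(85598 - 39136\right)}{-123309} - 275420 = \left(102872 + 46462\right) \left(- \frac{1}{123309}\right) - 275420 = 149334 \left(- \frac{1}{123309}\right) - 275420 = - \frac{49778}{41103} - 275420 = - \frac{11320638038}{41103}$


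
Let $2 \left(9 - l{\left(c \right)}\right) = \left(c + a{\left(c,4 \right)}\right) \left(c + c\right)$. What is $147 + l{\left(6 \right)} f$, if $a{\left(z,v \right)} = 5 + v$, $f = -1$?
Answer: $228$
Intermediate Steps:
$l{\left(c \right)} = 9 - c \left(9 + c\right)$ ($l{\left(c \right)} = 9 - \frac{\left(c + \left(5 + 4\right)\right) \left(c + c\right)}{2} = 9 - \frac{\left(c + 9\right) 2 c}{2} = 9 - \frac{\left(9 + c\right) 2 c}{2} = 9 - \frac{2 c \left(9 + c\right)}{2} = 9 - c \left(9 + c\right)$)
$147 + l{\left(6 \right)} f = 147 + \left(9 - 6^{2} - 54\right) \left(-1\right) = 147 + \left(9 - 36 - 54\right) \left(-1\right) = 147 - -81 = 147 + 81 = 228$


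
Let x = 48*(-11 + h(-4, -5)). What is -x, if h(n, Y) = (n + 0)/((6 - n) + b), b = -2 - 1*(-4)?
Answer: 544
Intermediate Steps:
b = 2 (b = -2 + 4 = 2)
h(n, Y) = n/(8 - n) (h(n, Y) = (n + 0)/((6 - n) + 2) = n/(8 - n))
x = -544 (x = 48*(-11 - 4/(8 - 1*(-4))) = 48*(-11 - 4/(8 + 4)) = 48*(-11 - 4/12) = 48*(-11 - 4*1/12) = 48*(-11 - 1/3) = 48*(-34/3) = -544)
-x = -1*(-544) = 544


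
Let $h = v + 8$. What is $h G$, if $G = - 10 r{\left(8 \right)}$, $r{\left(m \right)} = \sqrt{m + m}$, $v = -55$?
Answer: $1880$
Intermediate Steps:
$r{\left(m \right)} = \sqrt{2} \sqrt{m}$ ($r{\left(m \right)} = \sqrt{2 m} = \sqrt{2} \sqrt{m}$)
$h = -47$ ($h = -55 + 8 = -47$)
$G = -40$ ($G = - 10 \sqrt{2} \sqrt{8} = - 10 \sqrt{2} \cdot 2 \sqrt{2} = \left(-10\right) 4 = -40$)
$h G = \left(-47\right) \left(-40\right) = 1880$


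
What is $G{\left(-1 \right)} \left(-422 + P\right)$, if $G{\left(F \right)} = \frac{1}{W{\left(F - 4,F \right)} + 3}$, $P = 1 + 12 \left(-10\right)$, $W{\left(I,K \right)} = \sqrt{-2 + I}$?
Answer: $- \frac{1623}{16} + \frac{541 i \sqrt{7}}{16} \approx -101.44 + 89.459 i$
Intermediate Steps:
$P = -119$ ($P = 1 - 120 = -119$)
$G{\left(F \right)} = \frac{1}{3 + \sqrt{-6 + F}}$ ($G{\left(F \right)} = \frac{1}{\sqrt{-2 + \left(F - 4\right)} + 3} = \frac{1}{\sqrt{-2 + \left(-4 + F\right)} + 3} = \frac{1}{\sqrt{-6 + F} + 3} = \frac{1}{3 + \sqrt{-6 + F}}$)
$G{\left(-1 \right)} \left(-422 + P\right) = \frac{-422 - 119}{3 + \sqrt{-6 - 1}} = \frac{1}{3 + \sqrt{-7}} \left(-541\right) = \frac{1}{3 + i \sqrt{7}} \left(-541\right) = - \frac{541}{3 + i \sqrt{7}}$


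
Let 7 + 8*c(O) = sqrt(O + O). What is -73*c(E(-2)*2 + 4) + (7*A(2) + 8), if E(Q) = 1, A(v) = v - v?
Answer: 575/8 - 73*sqrt(3)/4 ≈ 40.265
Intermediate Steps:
A(v) = 0
c(O) = -7/8 + sqrt(2)*sqrt(O)/8 (c(O) = -7/8 + sqrt(O + O)/8 = -7/8 + sqrt(2*O)/8 = -7/8 + (sqrt(2)*sqrt(O))/8 = -7/8 + sqrt(2)*sqrt(O)/8)
-73*c(E(-2)*2 + 4) + (7*A(2) + 8) = -73*(-7/8 + sqrt(2)*sqrt(1*2 + 4)/8) + (7*0 + 8) = -73*(-7/8 + sqrt(2)*sqrt(2 + 4)/8) + (0 + 8) = -73*(-7/8 + sqrt(2)*sqrt(6)/8) + 8 = -73*(-7/8 + sqrt(3)/4) + 8 = (511/8 - 73*sqrt(3)/4) + 8 = 575/8 - 73*sqrt(3)/4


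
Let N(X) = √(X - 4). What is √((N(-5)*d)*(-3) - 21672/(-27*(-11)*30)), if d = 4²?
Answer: 2*√(-16555 - 980100*I)/165 ≈ 8.4139 - 8.5573*I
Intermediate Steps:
d = 16
N(X) = √(-4 + X)
√((N(-5)*d)*(-3) - 21672/(-27*(-11)*30)) = √((√(-4 - 5)*16)*(-3) - 21672/(-27*(-11)*30)) = √((√(-9)*16)*(-3) - 21672/(297*30)) = √(((3*I)*16)*(-3) - 21672/8910) = √((48*I)*(-3) - 21672*1/8910) = √(-144*I - 1204/495) = √(-1204/495 - 144*I)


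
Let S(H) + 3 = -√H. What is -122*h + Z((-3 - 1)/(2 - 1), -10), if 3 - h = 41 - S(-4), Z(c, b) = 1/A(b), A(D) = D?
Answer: 50019/10 + 244*I ≈ 5001.9 + 244.0*I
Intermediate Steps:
S(H) = -3 - √H
Z(c, b) = 1/b
h = -41 - 2*I (h = 3 - (41 - (-3 - √(-4))) = 3 - (41 - (-3 - 2*I)) = 3 - (41 + (3 + 2*I)) = 3 - (44 + 2*I) = 3 + (-44 - 2*I) = -41 - 2*I ≈ -41.0 - 2.0*I)
-122*h + Z((-3 - 1)/(2 - 1), -10) = -122*(-41 - 2*I) + 1/(-10) = (5002 + 244*I) - ⅒ = 50019/10 + 244*I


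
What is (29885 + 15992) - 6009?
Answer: 39868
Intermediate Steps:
(29885 + 15992) - 6009 = 45877 - 6009 = 39868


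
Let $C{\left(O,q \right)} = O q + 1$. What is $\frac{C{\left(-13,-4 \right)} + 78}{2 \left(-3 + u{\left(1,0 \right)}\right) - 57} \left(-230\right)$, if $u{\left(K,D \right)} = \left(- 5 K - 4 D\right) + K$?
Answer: $\frac{30130}{71} \approx 424.37$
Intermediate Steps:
$u{\left(K,D \right)} = - 4 D - 4 K$
$C{\left(O,q \right)} = 1 + O q$
$\frac{C{\left(-13,-4 \right)} + 78}{2 \left(-3 + u{\left(1,0 \right)}\right) - 57} \left(-230\right) = \frac{\left(1 - -52\right) + 78}{2 \left(-3 - 4\right) - 57} \left(-230\right) = \frac{\left(1 + 52\right) + 78}{2 \left(-3 + \left(0 - 4\right)\right) - 57} \left(-230\right) = \frac{53 + 78}{2 \left(-3 - 4\right) - 57} \left(-230\right) = \frac{131}{2 \left(-7\right) - 57} \left(-230\right) = \frac{131}{-14 - 57} \left(-230\right) = \frac{131}{-71} \left(-230\right) = 131 \left(- \frac{1}{71}\right) \left(-230\right) = \left(- \frac{131}{71}\right) \left(-230\right) = \frac{30130}{71}$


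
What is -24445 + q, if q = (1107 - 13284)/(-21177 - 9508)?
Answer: -750082648/30685 ≈ -24445.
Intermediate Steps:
q = 12177/30685 (q = -12177/(-30685) = -12177*(-1/30685) = 12177/30685 ≈ 0.39684)
-24445 + q = -24445 + 12177/30685 = -750082648/30685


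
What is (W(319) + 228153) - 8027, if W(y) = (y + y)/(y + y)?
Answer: 220127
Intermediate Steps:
W(y) = 1 (W(y) = (2*y)/((2*y)) = (2*y)*(1/(2*y)) = 1)
(W(319) + 228153) - 8027 = (1 + 228153) - 8027 = 228154 - 8027 = 220127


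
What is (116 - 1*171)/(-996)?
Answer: 55/996 ≈ 0.055221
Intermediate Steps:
(116 - 1*171)/(-996) = (116 - 171)*(-1/996) = -55*(-1/996) = 55/996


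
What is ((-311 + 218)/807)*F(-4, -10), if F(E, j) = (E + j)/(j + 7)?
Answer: -434/807 ≈ -0.53779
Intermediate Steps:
F(E, j) = (E + j)/(7 + j)
((-311 + 218)/807)*F(-4, -10) = ((-311 + 218)/807)*((-4 - 10)/(7 - 10)) = (-93*1/807)*(-14/(-3)) = -(-31)*(-14)/807 = -31/269*14/3 = -434/807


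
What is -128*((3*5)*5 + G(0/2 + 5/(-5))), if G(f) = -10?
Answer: -8320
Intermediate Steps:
-128*((3*5)*5 + G(0/2 + 5/(-5))) = -128*((3*5)*5 - 10) = -128*(15*5 - 10) = -128*(75 - 10) = -128*65 = -8320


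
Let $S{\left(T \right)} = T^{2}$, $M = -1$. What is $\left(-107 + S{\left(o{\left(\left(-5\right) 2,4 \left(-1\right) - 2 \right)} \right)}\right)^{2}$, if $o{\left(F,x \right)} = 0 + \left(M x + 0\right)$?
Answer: $5041$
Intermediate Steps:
$o{\left(F,x \right)} = - x$ ($o{\left(F,x \right)} = 0 + \left(- x + 0\right) = 0 - x = - x$)
$\left(-107 + S{\left(o{\left(\left(-5\right) 2,4 \left(-1\right) - 2 \right)} \right)}\right)^{2} = \left(-107 + \left(- (4 \left(-1\right) - 2)\right)^{2}\right)^{2} = \left(-107 + \left(- (-4 - 2)\right)^{2}\right)^{2} = \left(-107 + \left(\left(-1\right) \left(-6\right)\right)^{2}\right)^{2} = \left(-107 + 6^{2}\right)^{2} = \left(-107 + 36\right)^{2} = \left(-71\right)^{2} = 5041$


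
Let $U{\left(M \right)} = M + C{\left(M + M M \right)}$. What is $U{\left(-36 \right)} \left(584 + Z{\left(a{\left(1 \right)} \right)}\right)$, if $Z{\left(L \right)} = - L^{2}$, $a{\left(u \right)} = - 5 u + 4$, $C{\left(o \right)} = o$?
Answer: $713592$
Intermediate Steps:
$a{\left(u \right)} = 4 - 5 u$
$U{\left(M \right)} = M^{2} + 2 M$ ($U{\left(M \right)} = M + \left(M + M M\right) = M + \left(M + M^{2}\right) = M^{2} + 2 M$)
$U{\left(-36 \right)} \left(584 + Z{\left(a{\left(1 \right)} \right)}\right) = - 36 \left(2 - 36\right) \left(584 - \left(4 - 5\right)^{2}\right) = \left(-36\right) \left(-34\right) \left(584 - \left(4 - 5\right)^{2}\right) = 1224 \left(584 - \left(-1\right)^{2}\right) = 1224 \left(584 - 1\right) = 1224 \cdot 583 = 713592$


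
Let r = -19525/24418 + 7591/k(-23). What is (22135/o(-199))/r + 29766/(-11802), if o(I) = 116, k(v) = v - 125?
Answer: -1145161526074/185140666823 ≈ -6.1854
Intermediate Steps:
k(v) = -125 + v
r = -94123369/1806932 (r = -19525/24418 + 7591/(-125 - 23) = -19525*1/24418 + 7591/(-148) = -19525/24418 + 7591*(-1/148) = -19525/24418 - 7591/148 = -94123369/1806932 ≈ -52.090)
(22135/o(-199))/r + 29766/(-11802) = (22135/116)/(-94123369/1806932) + 29766/(-11802) = (22135*(1/116))*(-1806932/94123369) + 29766*(-1/11802) = (22135/116)*(-1806932/94123369) - 4961/1967 = -344796895/94123369 - 4961/1967 = -1145161526074/185140666823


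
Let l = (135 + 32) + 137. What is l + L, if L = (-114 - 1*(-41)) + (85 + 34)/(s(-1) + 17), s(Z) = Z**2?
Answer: 4277/18 ≈ 237.61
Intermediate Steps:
l = 304 (l = 167 + 137 = 304)
L = -1195/18 (L = (-114 - 1*(-41)) + (85 + 34)/((-1)**2 + 17) = (-114 + 41) + 119/(1 + 17) = -73 + 119/18 = -1195/18 ≈ -66.389)
l + L = 304 - 1195/18 = 4277/18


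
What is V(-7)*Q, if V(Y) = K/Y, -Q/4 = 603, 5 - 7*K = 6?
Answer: -2412/49 ≈ -49.224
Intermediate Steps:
K = -⅐ (K = 5/7 - ⅐*6 = 5/7 - 6/7 = -⅐ ≈ -0.14286)
Q = -2412 (Q = -4*603 = -2412)
V(Y) = -1/(7*Y)
V(-7)*Q = -⅐/(-7)*(-2412) = -⅐*(-⅐)*(-2412) = (1/49)*(-2412) = -2412/49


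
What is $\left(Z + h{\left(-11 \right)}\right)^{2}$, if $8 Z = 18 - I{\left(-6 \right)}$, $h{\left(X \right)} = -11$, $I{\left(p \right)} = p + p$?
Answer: $\frac{841}{16} \approx 52.563$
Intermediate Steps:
$I{\left(p \right)} = 2 p$
$Z = \frac{15}{4}$ ($Z = \frac{18 - 2 \left(-6\right)}{8} = \frac{18 - -12}{8} = \frac{18 + 12}{8} = \frac{1}{8} \cdot 30 = \frac{15}{4} \approx 3.75$)
$\left(Z + h{\left(-11 \right)}\right)^{2} = \left(\frac{15}{4} - 11\right)^{2} = \left(- \frac{29}{4}\right)^{2} = \frac{841}{16}$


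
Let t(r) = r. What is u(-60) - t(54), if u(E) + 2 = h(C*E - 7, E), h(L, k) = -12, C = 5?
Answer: -68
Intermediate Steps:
u(E) = -14 (u(E) = -2 - 12 = -14)
u(-60) - t(54) = -14 - 1*54 = -14 - 54 = -68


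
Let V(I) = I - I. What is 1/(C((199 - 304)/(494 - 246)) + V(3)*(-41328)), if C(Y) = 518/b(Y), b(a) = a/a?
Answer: 1/518 ≈ 0.0019305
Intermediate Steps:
b(a) = 1
V(I) = 0
C(Y) = 518 (C(Y) = 518/1 = 518*1 = 518)
1/(C((199 - 304)/(494 - 246)) + V(3)*(-41328)) = 1/(518 + 0*(-41328)) = 1/(518 + 0) = 1/518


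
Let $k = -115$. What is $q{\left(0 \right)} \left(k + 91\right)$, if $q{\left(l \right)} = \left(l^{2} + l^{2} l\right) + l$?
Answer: $0$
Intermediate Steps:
$q{\left(l \right)} = l + l^{2} + l^{3}$ ($q{\left(l \right)} = \left(l^{2} + l^{3}\right) + l = l + l^{2} + l^{3}$)
$q{\left(0 \right)} \left(k + 91\right) = 0 \left(1 + 0 + 0^{2}\right) \left(-115 + 91\right) = 0 \left(1 + 0 + 0\right) \left(-24\right) = 0 \cdot 1 \left(-24\right) = 0 \left(-24\right) = 0$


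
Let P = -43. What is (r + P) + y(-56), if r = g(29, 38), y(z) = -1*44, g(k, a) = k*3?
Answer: 0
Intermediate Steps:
g(k, a) = 3*k
y(z) = -44
r = 87 (r = 3*29 = 87)
(r + P) + y(-56) = (87 - 43) - 44 = 44 - 44 = 0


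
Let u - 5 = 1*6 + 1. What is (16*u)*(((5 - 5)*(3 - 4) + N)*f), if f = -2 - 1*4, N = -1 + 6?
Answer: -5760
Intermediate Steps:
N = 5
f = -6 (f = -2 - 4 = -6)
u = 12 (u = 5 + (1*6 + 1) = 5 + (6 + 1) = 5 + 7 = 12)
(16*u)*(((5 - 5)*(3 - 4) + N)*f) = (16*12)*(((5 - 5)*(3 - 4) + 5)*(-6)) = 192*((0*(-1) + 5)*(-6)) = 192*((0 + 5)*(-6)) = 192*(5*(-6)) = 192*(-30) = -5760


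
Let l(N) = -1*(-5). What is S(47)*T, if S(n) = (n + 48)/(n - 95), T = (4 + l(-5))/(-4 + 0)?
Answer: 285/64 ≈ 4.4531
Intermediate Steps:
l(N) = 5
T = -9/4 (T = (4 + 5)/(-4 + 0) = 9/(-4) = 9*(-¼) = -9/4 ≈ -2.2500)
S(n) = (48 + n)/(-95 + n)
S(47)*T = ((48 + 47)/(-95 + 47))*(-9/4) = (95/(-48))*(-9/4) = -1/48*95*(-9/4) = -95/48*(-9/4) = 285/64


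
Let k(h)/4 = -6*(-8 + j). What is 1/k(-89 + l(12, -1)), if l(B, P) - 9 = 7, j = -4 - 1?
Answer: 1/312 ≈ 0.0032051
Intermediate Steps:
j = -5
l(B, P) = 16 (l(B, P) = 9 + 7 = 16)
k(h) = 312 (k(h) = 4*(-6*(-8 - 5)) = 4*(-6*(-13)) = 4*78 = 312)
1/k(-89 + l(12, -1)) = 1/312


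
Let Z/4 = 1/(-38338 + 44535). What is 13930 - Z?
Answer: 86324206/6197 ≈ 13930.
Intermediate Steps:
Z = 4/6197 (Z = 4/(-38338 + 44535) = 4/6197 ≈ 0.00064547)
13930 - Z = 13930 - 1*4/6197 = 13930 - 4/6197 = 86324206/6197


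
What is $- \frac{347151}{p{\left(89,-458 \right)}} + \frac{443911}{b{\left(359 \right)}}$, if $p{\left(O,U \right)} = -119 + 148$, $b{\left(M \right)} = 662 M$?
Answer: $- \frac{82490338939}{6892082} \approx -11969.0$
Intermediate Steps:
$p{\left(O,U \right)} = 29$
$- \frac{347151}{p{\left(89,-458 \right)}} + \frac{443911}{b{\left(359 \right)}} = - \frac{347151}{29} + \frac{443911}{662 \cdot 359} = \left(-347151\right) \frac{1}{29} + \frac{443911}{237658} = - \frac{347151}{29} + 443911 \cdot \frac{1}{237658} = - \frac{347151}{29} + \frac{443911}{237658} = - \frac{82490338939}{6892082}$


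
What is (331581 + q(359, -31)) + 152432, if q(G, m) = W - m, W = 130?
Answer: 484174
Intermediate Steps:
q(G, m) = 130 - m
(331581 + q(359, -31)) + 152432 = (331581 + (130 - 1*(-31))) + 152432 = (331581 + (130 + 31)) + 152432 = (331581 + 161) + 152432 = 331742 + 152432 = 484174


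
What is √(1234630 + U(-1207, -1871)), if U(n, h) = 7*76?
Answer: √1235162 ≈ 1111.4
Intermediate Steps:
U(n, h) = 532
√(1234630 + U(-1207, -1871)) = √(1234630 + 532) = √1235162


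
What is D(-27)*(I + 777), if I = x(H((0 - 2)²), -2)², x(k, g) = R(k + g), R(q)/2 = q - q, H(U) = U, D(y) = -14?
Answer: -10878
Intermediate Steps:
R(q) = 0 (R(q) = 2*(q - q) = 2*0 = 0)
x(k, g) = 0
I = 0 (I = 0² = 0)
D(-27)*(I + 777) = -14*(0 + 777) = -14*777 = -10878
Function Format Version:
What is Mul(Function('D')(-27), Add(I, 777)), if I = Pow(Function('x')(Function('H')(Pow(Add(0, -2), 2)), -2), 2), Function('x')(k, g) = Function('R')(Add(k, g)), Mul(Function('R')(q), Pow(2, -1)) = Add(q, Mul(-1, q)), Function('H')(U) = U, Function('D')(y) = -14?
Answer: -10878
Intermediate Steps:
Function('R')(q) = 0 (Function('R')(q) = Mul(2, Add(q, Mul(-1, q))) = Mul(2, 0) = 0)
Function('x')(k, g) = 0
I = 0 (I = Pow(0, 2) = 0)
Mul(Function('D')(-27), Add(I, 777)) = Mul(-14, Add(0, 777)) = Mul(-14, 777) = -10878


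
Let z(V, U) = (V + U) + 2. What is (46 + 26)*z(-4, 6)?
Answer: 288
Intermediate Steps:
z(V, U) = 2 + U + V (z(V, U) = (U + V) + 2 = 2 + U + V)
(46 + 26)*z(-4, 6) = (46 + 26)*(2 + 6 - 4) = 72*4 = 288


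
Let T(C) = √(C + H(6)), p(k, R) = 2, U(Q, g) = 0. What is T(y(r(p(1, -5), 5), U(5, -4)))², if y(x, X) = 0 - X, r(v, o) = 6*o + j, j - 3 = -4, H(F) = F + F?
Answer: 12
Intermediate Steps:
H(F) = 2*F
j = -1 (j = 3 - 4 = -1)
r(v, o) = -1 + 6*o (r(v, o) = 6*o - 1 = -1 + 6*o)
y(x, X) = -X
T(C) = √(12 + C) (T(C) = √(C + 2*6) = √(C + 12) = √(12 + C))
T(y(r(p(1, -5), 5), U(5, -4)))² = (√(12 - 1*0))² = (√(12 + 0))² = (√12)² = (2*√3)² = 12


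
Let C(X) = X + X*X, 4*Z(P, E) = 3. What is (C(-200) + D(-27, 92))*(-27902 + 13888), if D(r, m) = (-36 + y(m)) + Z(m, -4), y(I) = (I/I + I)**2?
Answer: -1356940585/2 ≈ -6.7847e+8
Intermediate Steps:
Z(P, E) = 3/4 (Z(P, E) = (1/4)*3 = 3/4)
y(I) = (1 + I)**2
C(X) = X + X**2
D(r, m) = -141/4 + (1 + m)**2 (D(r, m) = (-36 + (1 + m)**2) + 3/4 = -141/4 + (1 + m)**2)
(C(-200) + D(-27, 92))*(-27902 + 13888) = (-200*(1 - 200) + (-141/4 + (1 + 92)**2))*(-27902 + 13888) = (-200*(-199) + (-141/4 + 93**2))*(-14014) = (39800 + (-141/4 + 8649))*(-14014) = (39800 + 34455/4)*(-14014) = (193655/4)*(-14014) = -1356940585/2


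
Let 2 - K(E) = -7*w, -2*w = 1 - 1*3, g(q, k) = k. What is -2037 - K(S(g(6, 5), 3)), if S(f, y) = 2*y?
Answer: -2046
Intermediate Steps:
w = 1 (w = -(1 - 1*3)/2 = -(1 - 3)/2 = -½*(-2) = 1)
K(E) = 9 (K(E) = 2 - (-7) = 2 - 1*(-7) = 2 + 7 = 9)
-2037 - K(S(g(6, 5), 3)) = -2037 - 1*9 = -2037 - 9 = -2046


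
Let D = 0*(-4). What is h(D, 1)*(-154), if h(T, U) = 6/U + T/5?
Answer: -924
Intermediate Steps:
D = 0
h(T, U) = 6/U + T/5 (h(T, U) = 6/U + T*(1/5) = 6/U + T/5)
h(D, 1)*(-154) = (6/1 + (1/5)*0)*(-154) = (6*1 + 0)*(-154) = (6 + 0)*(-154) = 6*(-154) = -924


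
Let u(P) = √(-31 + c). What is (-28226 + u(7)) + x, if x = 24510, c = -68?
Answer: -3716 + 3*I*√11 ≈ -3716.0 + 9.9499*I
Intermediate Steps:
u(P) = 3*I*√11 (u(P) = √(-31 - 68) = √(-99) = 3*I*√11)
(-28226 + u(7)) + x = (-28226 + 3*I*√11) + 24510 = -3716 + 3*I*√11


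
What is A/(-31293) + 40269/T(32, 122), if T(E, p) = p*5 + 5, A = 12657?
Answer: 139150418/2138355 ≈ 65.074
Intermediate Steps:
T(E, p) = 5 + 5*p (T(E, p) = 5*p + 5 = 5 + 5*p)
A/(-31293) + 40269/T(32, 122) = 12657/(-31293) + 40269/(5 + 5*122) = 12657*(-1/31293) + 40269/(5 + 610) = -4219/10431 + 40269/615 = -4219/10431 + 40269*(1/615) = -4219/10431 + 13423/205 = 139150418/2138355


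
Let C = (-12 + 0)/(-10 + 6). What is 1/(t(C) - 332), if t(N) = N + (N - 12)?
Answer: -1/338 ≈ -0.0029586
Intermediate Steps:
C = 3 (C = -12/(-4) = -12*(-¼) = 3)
t(N) = -12 + 2*N (t(N) = N + (-12 + N) = -12 + 2*N)
1/(t(C) - 332) = 1/((-12 + 2*3) - 332) = 1/((-12 + 6) - 332) = 1/(-6 - 332) = 1/(-338) = -1/338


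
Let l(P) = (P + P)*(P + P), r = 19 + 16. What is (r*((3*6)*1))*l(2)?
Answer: 10080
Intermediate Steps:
r = 35
l(P) = 4*P**2 (l(P) = (2*P)*(2*P) = 4*P**2)
(r*((3*6)*1))*l(2) = (35*((3*6)*1))*(4*2**2) = (35*(18*1))*(4*4) = (35*18)*16 = 630*16 = 10080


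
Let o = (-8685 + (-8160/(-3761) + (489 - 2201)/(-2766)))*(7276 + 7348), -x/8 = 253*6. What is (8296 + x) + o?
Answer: -660442801366040/5201463 ≈ -1.2697e+8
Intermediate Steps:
x = -12144 (x = -2024*6 = -8*1518 = -12144)
o = -660422786136416/5201463 (o = (-8685 + (-8160*(-1/3761) - 1712*(-1/2766)))*14624 = (-8685 + (8160/3761 + 856/1383))*14624 = (-8685 + 14504696/5201463)*14624 = -45160201459/5201463*14624 = -660422786136416/5201463 ≈ -1.2697e+8)
(8296 + x) + o = (8296 - 12144) - 660422786136416/5201463 = -3848 - 660422786136416/5201463 = -660442801366040/5201463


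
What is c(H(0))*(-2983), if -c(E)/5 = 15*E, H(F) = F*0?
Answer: 0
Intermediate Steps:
H(F) = 0
c(E) = -75*E
c(H(0))*(-2983) = -75*0*(-2983) = 0*(-2983) = 0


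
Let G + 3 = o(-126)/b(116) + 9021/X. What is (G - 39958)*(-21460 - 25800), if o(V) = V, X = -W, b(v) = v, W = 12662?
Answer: 346752757656200/183599 ≈ 1.8886e+9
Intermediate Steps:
X = -12662 (X = -1*12662 = -12662)
G = -881028/183599 (G = -3 + (-126/116 + 9021/(-12662)) = -3 + (-126*1/116 + 9021*(-1/12662)) = -3 + (-63/58 - 9021/12662) = -3 - 330231/183599 = -881028/183599 ≈ -4.7987)
(G - 39958)*(-21460 - 25800) = (-881028/183599 - 39958)*(-21460 - 25800) = -7337129870/183599*(-47260) = 346752757656200/183599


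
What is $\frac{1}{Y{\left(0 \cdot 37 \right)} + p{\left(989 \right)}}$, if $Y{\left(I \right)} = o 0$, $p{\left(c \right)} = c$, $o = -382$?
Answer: $\frac{1}{989} \approx 0.0010111$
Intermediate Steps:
$Y{\left(I \right)} = 0$ ($Y{\left(I \right)} = \left(-382\right) 0 = 0$)
$\frac{1}{Y{\left(0 \cdot 37 \right)} + p{\left(989 \right)}} = \frac{1}{0 + 989} = \frac{1}{989}$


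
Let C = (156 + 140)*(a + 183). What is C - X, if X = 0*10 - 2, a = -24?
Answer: 47066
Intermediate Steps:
C = 47064 (C = (156 + 140)*(-24 + 183) = 296*159 = 47064)
X = -2 (X = 0 - 2 = -2)
C - X = 47064 - 1*(-2) = 47064 + 2 = 47066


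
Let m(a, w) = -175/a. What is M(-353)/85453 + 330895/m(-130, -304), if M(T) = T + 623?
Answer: 147035048152/598171 ≈ 2.4581e+5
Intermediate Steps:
M(T) = 623 + T
M(-353)/85453 + 330895/m(-130, -304) = (623 - 353)/85453 + 330895/((-175/(-130))) = 270*(1/85453) + 330895/((-175*(-1/130))) = 270/85453 + 330895/(35/26) = 270/85453 + 330895*(26/35) = 270/85453 + 1720654/7 = 147035048152/598171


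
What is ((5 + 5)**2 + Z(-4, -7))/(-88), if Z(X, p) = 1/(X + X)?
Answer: -799/704 ≈ -1.1349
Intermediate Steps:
Z(X, p) = 1/(2*X)
((5 + 5)**2 + Z(-4, -7))/(-88) = ((5 + 5)**2 + (1/2)/(-4))/(-88) = (10**2 + (1/2)*(-1/4))*(-1/88) = (100 - 1/8)*(-1/88) = (799/8)*(-1/88) = -799/704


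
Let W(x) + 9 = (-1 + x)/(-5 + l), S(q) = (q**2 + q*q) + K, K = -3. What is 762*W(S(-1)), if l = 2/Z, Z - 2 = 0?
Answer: -6477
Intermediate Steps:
Z = 2 (Z = 2 + 0 = 2)
l = 1 (l = 2/2 = 2*(1/2) = 1)
S(q) = -3 + 2*q**2 (S(q) = (q**2 + q*q) - 3 = (q**2 + q**2) - 3 = 2*q**2 - 3 = -3 + 2*q**2)
W(x) = -35/4 - x/4 (W(x) = -9 + (-1 + x)/(-5 + 1) = -9 + (-1 + x)/(-4) = -9 + (-1 + x)*(-1/4) = -9 + (1/4 - x/4) = -35/4 - x/4)
762*W(S(-1)) = 762*(-35/4 - (-3 + 2*(-1)**2)/4) = 762*(-35/4 - (-3 + 2*1)/4) = 762*(-35/4 - (-3 + 2)/4) = 762*(-35/4 - 1/4*(-1)) = 762*(-35/4 + 1/4) = 762*(-17/2) = -6477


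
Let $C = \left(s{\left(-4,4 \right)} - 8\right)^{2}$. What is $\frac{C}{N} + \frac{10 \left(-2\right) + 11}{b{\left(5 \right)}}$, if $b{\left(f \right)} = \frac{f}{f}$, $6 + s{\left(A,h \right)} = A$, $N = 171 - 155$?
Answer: $\frac{45}{4} \approx 11.25$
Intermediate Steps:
$N = 16$ ($N = 171 - 155 = 16$)
$s{\left(A,h \right)} = -6 + A$
$b{\left(f \right)} = 1$
$C = 324$ ($C = \left(\left(-6 - 4\right) - 8\right)^{2} = \left(-10 - 8\right)^{2} = \left(-18\right)^{2} = 324$)
$\frac{C}{N} + \frac{10 \left(-2\right) + 11}{b{\left(5 \right)}} = \frac{324}{16} + \frac{10 \left(-2\right) + 11}{1} = 324 \cdot \frac{1}{16} + \left(-20 + 11\right) 1 = \frac{81}{4} - 9 = \frac{45}{4}$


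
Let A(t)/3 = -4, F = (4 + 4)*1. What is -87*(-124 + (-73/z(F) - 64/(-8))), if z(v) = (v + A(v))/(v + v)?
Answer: -15312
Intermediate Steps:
F = 8 (F = 8*1 = 8)
A(t) = -12 (A(t) = 3*(-4) = -12)
z(v) = (-12 + v)/(2*v) (z(v) = (v - 12)/(v + v) = (-12 + v)/((2*v)) = (-12 + v)*(1/(2*v)) = (-12 + v)/(2*v))
-87*(-124 + (-73/z(F) - 64/(-8))) = -87*(-124 + (-73*16/(-12 + 8) - 64/(-8))) = -87*(-124 + (-73/((½)*(⅛)*(-4)) - 64*(-⅛))) = -87*(-124 + (-73/(-¼) + 8)) = -87*(-124 + (-73*(-4) + 8)) = -87*(-124 + (292 + 8)) = -87*(-124 + 300) = -87*176 = -15312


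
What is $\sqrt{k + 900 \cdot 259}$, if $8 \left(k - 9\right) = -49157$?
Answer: $\frac{\sqrt{3631430}}{4} \approx 476.41$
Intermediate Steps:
$k = - \frac{49085}{8}$ ($k = 9 + \frac{1}{8} \left(-49157\right) = 9 - \frac{49157}{8} = - \frac{49085}{8} \approx -6135.6$)
$\sqrt{k + 900 \cdot 259} = \sqrt{- \frac{49085}{8} + 900 \cdot 259} = \sqrt{- \frac{49085}{8} + 233100} = \sqrt{\frac{1815715}{8}} = \frac{\sqrt{3631430}}{4}$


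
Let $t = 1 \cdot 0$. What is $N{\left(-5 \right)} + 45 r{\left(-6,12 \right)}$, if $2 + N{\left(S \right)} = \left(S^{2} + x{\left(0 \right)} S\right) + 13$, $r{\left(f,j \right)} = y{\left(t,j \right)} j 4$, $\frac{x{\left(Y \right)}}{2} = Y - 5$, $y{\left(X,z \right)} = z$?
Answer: $26006$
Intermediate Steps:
$t = 0$
$x{\left(Y \right)} = -10 + 2 Y$ ($x{\left(Y \right)} = 2 \left(Y - 5\right) = 2 \left(-5 + Y\right) = -10 + 2 Y$)
$r{\left(f,j \right)} = 4 j^{2}$ ($r{\left(f,j \right)} = j j 4 = j^{2} \cdot 4 = 4 j^{2}$)
$N{\left(S \right)} = 11 + S^{2} - 10 S$ ($N{\left(S \right)} = -2 + \left(\left(S^{2} + \left(-10 + 2 \cdot 0\right) S\right) + 13\right) = -2 + \left(\left(S^{2} + \left(-10 + 0\right) S\right) + 13\right) = -2 + \left(\left(S^{2} - 10 S\right) + 13\right) = -2 + \left(13 + S^{2} - 10 S\right) = 11 + S^{2} - 10 S$)
$N{\left(-5 \right)} + 45 r{\left(-6,12 \right)} = \left(11 + \left(-5\right)^{2} - -50\right) + 45 \cdot 4 \cdot 12^{2} = \left(11 + 25 + 50\right) + 45 \cdot 4 \cdot 144 = 86 + 45 \cdot 576 = 86 + 25920 = 26006$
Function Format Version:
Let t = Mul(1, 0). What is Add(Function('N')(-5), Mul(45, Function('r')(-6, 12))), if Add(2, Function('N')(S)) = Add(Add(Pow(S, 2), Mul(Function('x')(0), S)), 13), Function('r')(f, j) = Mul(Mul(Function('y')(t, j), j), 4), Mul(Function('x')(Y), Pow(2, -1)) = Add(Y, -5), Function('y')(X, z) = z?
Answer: 26006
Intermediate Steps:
t = 0
Function('x')(Y) = Add(-10, Mul(2, Y)) (Function('x')(Y) = Mul(2, Add(Y, -5)) = Mul(2, Add(-5, Y)) = Add(-10, Mul(2, Y)))
Function('r')(f, j) = Mul(4, Pow(j, 2)) (Function('r')(f, j) = Mul(Mul(j, j), 4) = Mul(Pow(j, 2), 4) = Mul(4, Pow(j, 2)))
Function('N')(S) = Add(11, Pow(S, 2), Mul(-10, S)) (Function('N')(S) = Add(-2, Add(Add(Pow(S, 2), Mul(Add(-10, Mul(2, 0)), S)), 13)) = Add(-2, Add(Add(Pow(S, 2), Mul(Add(-10, 0), S)), 13)) = Add(-2, Add(Add(Pow(S, 2), Mul(-10, S)), 13)) = Add(-2, Add(13, Pow(S, 2), Mul(-10, S))) = Add(11, Pow(S, 2), Mul(-10, S)))
Add(Function('N')(-5), Mul(45, Function('r')(-6, 12))) = Add(Add(11, Pow(-5, 2), Mul(-10, -5)), Mul(45, Mul(4, Pow(12, 2)))) = Add(Add(11, 25, 50), Mul(45, Mul(4, 144))) = Add(86, Mul(45, 576)) = Add(86, 25920) = 26006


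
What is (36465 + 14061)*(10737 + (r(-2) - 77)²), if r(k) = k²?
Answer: 811750716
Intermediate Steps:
(36465 + 14061)*(10737 + (r(-2) - 77)²) = (36465 + 14061)*(10737 + ((-2)² - 77)²) = 50526*(10737 + (4 - 77)²) = 50526*(10737 + (-73)²) = 50526*(10737 + 5329) = 50526*16066 = 811750716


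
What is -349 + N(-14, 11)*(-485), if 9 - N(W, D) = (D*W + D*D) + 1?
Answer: -20234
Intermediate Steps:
N(W, D) = 8 - D² - D*W (N(W, D) = 9 - ((D*W + D*D) + 1) = 9 - ((D*W + D²) + 1) = 9 - ((D² + D*W) + 1) = 9 - (1 + D² + D*W) = 9 + (-1 - D² - D*W) = 8 - D² - D*W)
-349 + N(-14, 11)*(-485) = -349 + (8 - 1*11² - 1*11*(-14))*(-485) = -349 + (8 - 1*121 + 154)*(-485) = -349 + (8 - 121 + 154)*(-485) = -349 + 41*(-485) = -349 - 19885 = -20234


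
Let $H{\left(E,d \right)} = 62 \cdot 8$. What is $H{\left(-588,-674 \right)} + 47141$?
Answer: $47637$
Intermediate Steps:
$H{\left(E,d \right)} = 496$
$H{\left(-588,-674 \right)} + 47141 = 496 + 47141 = 47637$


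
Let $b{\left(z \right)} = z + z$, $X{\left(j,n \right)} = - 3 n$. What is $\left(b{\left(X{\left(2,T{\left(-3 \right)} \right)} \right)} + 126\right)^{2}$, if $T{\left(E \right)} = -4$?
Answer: $22500$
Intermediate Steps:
$b{\left(z \right)} = 2 z$
$\left(b{\left(X{\left(2,T{\left(-3 \right)} \right)} \right)} + 126\right)^{2} = \left(2 \left(\left(-3\right) \left(-4\right)\right) + 126\right)^{2} = \left(2 \cdot 12 + 126\right)^{2} = \left(24 + 126\right)^{2} = 150^{2} = 22500$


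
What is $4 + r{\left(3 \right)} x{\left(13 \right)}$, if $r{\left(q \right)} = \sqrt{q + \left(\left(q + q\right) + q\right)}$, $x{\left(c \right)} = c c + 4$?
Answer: $4 + 346 \sqrt{3} \approx 603.29$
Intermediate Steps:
$x{\left(c \right)} = 4 + c^{2}$ ($x{\left(c \right)} = c^{2} + 4 = 4 + c^{2}$)
$r{\left(q \right)} = 2 \sqrt{q}$ ($r{\left(q \right)} = \sqrt{q + \left(2 q + q\right)} = \sqrt{q + 3 q} = \sqrt{4 q} = 2 \sqrt{q}$)
$4 + r{\left(3 \right)} x{\left(13 \right)} = 4 + 2 \sqrt{3} \left(4 + 13^{2}\right) = 4 + 2 \sqrt{3} \left(4 + 169\right) = 4 + 2 \sqrt{3} \cdot 173 = 4 + 346 \sqrt{3}$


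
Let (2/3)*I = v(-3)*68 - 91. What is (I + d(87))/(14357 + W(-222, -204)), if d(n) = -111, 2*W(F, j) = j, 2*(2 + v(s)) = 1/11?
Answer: -9831/313610 ≈ -0.031348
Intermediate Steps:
v(s) = -43/22 (v(s) = -2 + (½)/11 = -2 + (½)*(1/11) = -2 + 1/22 = -43/22)
W(F, j) = j/2
I = -7389/22 (I = 3*(-43/22*68 - 91)/2 = 3*(-1462/11 - 91)/2 = (3/2)*(-2463/11) = -7389/22 ≈ -335.86)
(I + d(87))/(14357 + W(-222, -204)) = (-7389/22 - 111)/(14357 + (½)*(-204)) = -9831/(22*(14357 - 102)) = -9831/22/14255 = -9831/22*1/14255 = -9831/313610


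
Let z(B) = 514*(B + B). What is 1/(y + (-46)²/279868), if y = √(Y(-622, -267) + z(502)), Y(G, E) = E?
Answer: -37012543/2524983716234380 + 4895381089*√515789/2524983716234380 ≈ 0.0013924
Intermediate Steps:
z(B) = 1028*B (z(B) = 514*(2*B) = 1028*B)
y = √515789 (y = √(-267 + 1028*502) = √(-267 + 516056) = √515789 ≈ 718.18)
1/(y + (-46)²/279868) = 1/(√515789 + (-46)²/279868) = 1/(√515789 + 2116*(1/279868)) = 1/(√515789 + 529/69967) = 1/(529/69967 + √515789)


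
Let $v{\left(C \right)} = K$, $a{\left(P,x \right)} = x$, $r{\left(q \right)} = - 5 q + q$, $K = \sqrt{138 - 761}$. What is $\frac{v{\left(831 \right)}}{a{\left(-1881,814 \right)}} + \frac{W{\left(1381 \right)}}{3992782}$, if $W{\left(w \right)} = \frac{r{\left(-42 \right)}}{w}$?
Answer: $\frac{84}{2757015971} + \frac{i \sqrt{623}}{814} \approx 3.0468 \cdot 10^{-8} + 0.030663 i$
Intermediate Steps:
$K = i \sqrt{623}$ ($K = \sqrt{-623} = i \sqrt{623} \approx 24.96 i$)
$r{\left(q \right)} = - 4 q$
$v{\left(C \right)} = i \sqrt{623}$
$W{\left(w \right)} = \frac{168}{w}$ ($W{\left(w \right)} = \frac{\left(-4\right) \left(-42\right)}{w} = \frac{168}{w}$)
$\frac{v{\left(831 \right)}}{a{\left(-1881,814 \right)}} + \frac{W{\left(1381 \right)}}{3992782} = \frac{i \sqrt{623}}{814} + \frac{168 \cdot \frac{1}{1381}}{3992782} = i \sqrt{623} \cdot \frac{1}{814} + 168 \cdot \frac{1}{1381} \cdot \frac{1}{3992782} = \frac{i \sqrt{623}}{814} + \frac{168}{1381} \cdot \frac{1}{3992782} = \frac{i \sqrt{623}}{814} + \frac{84}{2757015971} = \frac{84}{2757015971} + \frac{i \sqrt{623}}{814}$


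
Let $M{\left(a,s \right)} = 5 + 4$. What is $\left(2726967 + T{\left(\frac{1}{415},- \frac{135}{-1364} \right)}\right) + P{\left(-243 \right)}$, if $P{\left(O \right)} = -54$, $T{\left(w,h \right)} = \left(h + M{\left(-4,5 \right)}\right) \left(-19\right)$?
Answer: $\frac{3719273523}{1364} \approx 2.7267 \cdot 10^{6}$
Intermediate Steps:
$M{\left(a,s \right)} = 9$
$T{\left(w,h \right)} = -171 - 19 h$ ($T{\left(w,h \right)} = \left(h + 9\right) \left(-19\right) = \left(9 + h\right) \left(-19\right) = -171 - 19 h$)
$\left(2726967 + T{\left(\frac{1}{415},- \frac{135}{-1364} \right)}\right) + P{\left(-243 \right)} = \left(2726967 - \left(171 + 19 \left(- \frac{135}{-1364}\right)\right)\right) - 54 = \left(2726967 - \left(171 + 19 \left(\left(-135\right) \left(- \frac{1}{1364}\right)\right)\right)\right) - 54 = \left(2726967 - \frac{235809}{1364}\right) - 54 = \frac{3719347179}{1364} - 54 = \frac{3719273523}{1364}$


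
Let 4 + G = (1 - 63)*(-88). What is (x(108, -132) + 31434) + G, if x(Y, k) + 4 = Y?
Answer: 36990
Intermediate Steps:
x(Y, k) = -4 + Y
G = 5452 (G = -4 + (1 - 63)*(-88) = -4 - 62*(-88) = -4 + 5456 = 5452)
(x(108, -132) + 31434) + G = ((-4 + 108) + 31434) + 5452 = (104 + 31434) + 5452 = 31538 + 5452 = 36990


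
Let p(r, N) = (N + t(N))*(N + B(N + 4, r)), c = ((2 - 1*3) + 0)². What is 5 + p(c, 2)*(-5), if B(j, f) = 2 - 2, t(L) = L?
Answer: -35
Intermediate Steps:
B(j, f) = 0
c = 1 (c = ((2 - 3) + 0)² = (-1 + 0)² = (-1)² = 1)
p(r, N) = 2*N² (p(r, N) = (N + N)*(N + 0) = (2*N)*N = 2*N²)
5 + p(c, 2)*(-5) = 5 + (2*2²)*(-5) = 5 + (2*4)*(-5) = 5 + 8*(-5) = 5 - 40 = -35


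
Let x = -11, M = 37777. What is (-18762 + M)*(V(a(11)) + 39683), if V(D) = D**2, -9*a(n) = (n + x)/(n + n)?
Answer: 754572245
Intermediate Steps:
a(n) = -(-11 + n)/(18*n) (a(n) = -(n - 11)/(9*(n + n)) = -(-11 + n)/(9*(2*n)) = -(-11 + n)*1/(2*n)/9 = -(-11 + n)/(18*n))
(-18762 + M)*(V(a(11)) + 39683) = (-18762 + 37777)*(((1/18)*(11 - 1*11)/11)**2 + 39683) = 19015*(((1/18)*(1/11)*(11 - 11))**2 + 39683) = 19015*(((1/18)*(1/11)*0)**2 + 39683) = 19015*(0**2 + 39683) = 19015*(0 + 39683) = 19015*39683 = 754572245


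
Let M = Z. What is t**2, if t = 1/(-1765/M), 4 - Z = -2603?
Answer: 6796449/3115225 ≈ 2.1817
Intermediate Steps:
Z = 2607 (Z = 4 - 1*(-2603) = 4 + 2603 = 2607)
M = 2607
t = -2607/1765 (t = 1/(-1765/2607) = -2607/1765 ≈ -1.4771)
t**2 = (-2607/1765)**2 = 6796449/3115225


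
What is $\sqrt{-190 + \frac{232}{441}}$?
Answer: $\frac{i \sqrt{83558}}{21} \approx 13.765 i$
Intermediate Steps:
$\sqrt{-190 + \frac{232}{441}} = \sqrt{- \frac{83558}{441}} = \frac{i \sqrt{83558}}{21}$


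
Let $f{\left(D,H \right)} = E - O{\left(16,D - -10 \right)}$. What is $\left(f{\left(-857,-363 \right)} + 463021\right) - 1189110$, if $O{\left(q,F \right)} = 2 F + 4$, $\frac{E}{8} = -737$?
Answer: $-730295$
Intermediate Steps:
$E = -5896$ ($E = 8 \left(-737\right) = -5896$)
$O{\left(q,F \right)} = 4 + 2 F$
$f{\left(D,H \right)} = -5920 - 2 D$ ($f{\left(D,H \right)} = -5896 - \left(4 + 2 \left(D - -10\right)\right) = -5896 - \left(4 + 2 \left(D + 10\right)\right) = -5896 - \left(4 + 2 \left(10 + D\right)\right) = -5896 - \left(4 + \left(20 + 2 D\right)\right) = -5896 - \left(24 + 2 D\right) = -5920 - 2 D$)
$\left(f{\left(-857,-363 \right)} + 463021\right) - 1189110 = \left(\left(-5920 - -1714\right) + 463021\right) - 1189110 = \left(\left(-5920 + 1714\right) + 463021\right) - 1189110 = \left(-4206 + 463021\right) - 1189110 = 458815 - 1189110 = -730295$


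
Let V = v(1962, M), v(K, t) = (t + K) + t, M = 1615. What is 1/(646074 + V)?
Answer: 1/651266 ≈ 1.5355e-6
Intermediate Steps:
v(K, t) = K + 2*t (v(K, t) = (K + t) + t = K + 2*t)
V = 5192 (V = 1962 + 2*1615 = 1962 + 3230 = 5192)
1/(646074 + V) = 1/(646074 + 5192) = 1/651266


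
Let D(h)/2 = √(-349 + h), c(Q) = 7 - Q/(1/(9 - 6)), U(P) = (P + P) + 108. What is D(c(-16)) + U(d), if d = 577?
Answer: 1262 + 14*I*√6 ≈ 1262.0 + 34.293*I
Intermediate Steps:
U(P) = 108 + 2*P (U(P) = 2*P + 108 = 108 + 2*P)
c(Q) = 7 - 3*Q (c(Q) = 7 - Q/(1/3) = 7 - Q/⅓ = 7 - Q*3 = 7 - 3*Q)
D(h) = 2*√(-349 + h)
D(c(-16)) + U(d) = 2*√(-349 + (7 - 3*(-16))) + (108 + 2*577) = 2*√(-349 + (7 + 48)) + (108 + 1154) = 2*√(-349 + 55) + 1262 = 2*√(-294) + 1262 = 2*(7*I*√6) + 1262 = 14*I*√6 + 1262 = 1262 + 14*I*√6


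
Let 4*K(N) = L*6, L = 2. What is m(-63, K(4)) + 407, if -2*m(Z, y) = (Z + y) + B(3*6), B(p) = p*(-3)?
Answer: 464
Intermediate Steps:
K(N) = 3 (K(N) = (2*6)/4 = (¼)*12 = 3)
B(p) = -3*p
m(Z, y) = 27 - Z/2 - y/2 (m(Z, y) = -((Z + y) - 9*6)/2 = -((Z + y) - 3*18)/2 = -((Z + y) - 54)/2 = -(-54 + Z + y)/2 = 27 - Z/2 - y/2)
m(-63, K(4)) + 407 = (27 - ½*(-63) - ½*3) + 407 = (27 + 63/2 - 3/2) + 407 = 57 + 407 = 464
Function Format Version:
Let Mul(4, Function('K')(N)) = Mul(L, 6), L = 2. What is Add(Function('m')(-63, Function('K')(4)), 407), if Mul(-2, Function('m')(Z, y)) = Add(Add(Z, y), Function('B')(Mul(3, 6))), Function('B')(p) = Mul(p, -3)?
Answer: 464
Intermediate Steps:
Function('K')(N) = 3 (Function('K')(N) = Mul(Rational(1, 4), Mul(2, 6)) = Mul(Rational(1, 4), 12) = 3)
Function('B')(p) = Mul(-3, p)
Function('m')(Z, y) = Add(27, Mul(Rational(-1, 2), Z), Mul(Rational(-1, 2), y)) (Function('m')(Z, y) = Mul(Rational(-1, 2), Add(Add(Z, y), Mul(-3, Mul(3, 6)))) = Mul(Rational(-1, 2), Add(Add(Z, y), Mul(-3, 18))) = Mul(Rational(-1, 2), Add(Add(Z, y), -54)) = Mul(Rational(-1, 2), Add(-54, Z, y)) = Add(27, Mul(Rational(-1, 2), Z), Mul(Rational(-1, 2), y)))
Add(Function('m')(-63, Function('K')(4)), 407) = Add(Add(27, Mul(Rational(-1, 2), -63), Mul(Rational(-1, 2), 3)), 407) = Add(Add(27, Rational(63, 2), Rational(-3, 2)), 407) = Add(57, 407) = 464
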